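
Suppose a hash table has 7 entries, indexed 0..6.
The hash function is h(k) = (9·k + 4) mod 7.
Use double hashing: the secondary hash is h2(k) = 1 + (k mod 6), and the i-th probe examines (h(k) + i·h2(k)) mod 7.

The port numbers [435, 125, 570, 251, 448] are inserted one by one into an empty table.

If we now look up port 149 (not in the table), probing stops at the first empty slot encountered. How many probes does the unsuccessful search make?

2

435: h=6 → slot 6
125: h=2 → slot 2
570: h=3 → slot 3
251: h=2, h2=6, probe 2,1 → slot 1
448: h=4 → slot 4
Table: [—, 251, 125, 570, 448, —, 435]
Lookup 149: h=1, h2=6, probe 1,0 → slot 0 empty, not found.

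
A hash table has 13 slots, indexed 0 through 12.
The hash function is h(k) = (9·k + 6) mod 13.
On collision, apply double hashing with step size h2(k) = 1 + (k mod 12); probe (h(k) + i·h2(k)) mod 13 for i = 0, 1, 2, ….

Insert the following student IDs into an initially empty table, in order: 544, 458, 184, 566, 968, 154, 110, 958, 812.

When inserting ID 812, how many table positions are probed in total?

544: h=1 => slot 1
458: h=7 => slot 7
184: h=11 => slot 11
566: h=4 => slot 4
968: h=8 => slot 8
154: h=1, h2=11, probe 1,12 => slot 12
110: h=8, h2=3, probe 8,11,1,4,7,10 => slot 10
958: h=9 => slot 9
812: h=8, h2=9, probe 8,4,0 => slot 0
Table: [812, 544, ∅, ∅, 566, ∅, ∅, 458, 968, 958, 110, 184, 154]

3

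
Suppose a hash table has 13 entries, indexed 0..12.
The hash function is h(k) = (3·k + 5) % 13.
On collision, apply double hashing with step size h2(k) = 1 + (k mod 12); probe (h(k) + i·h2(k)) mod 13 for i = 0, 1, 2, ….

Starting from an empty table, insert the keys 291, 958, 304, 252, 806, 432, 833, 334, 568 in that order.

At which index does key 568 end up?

11

291: h=7 => slot 7
958: h=6 => slot 6
304: h=7, h2=5, probe 7,12 => slot 12
252: h=7, h2=1, probe 7,8 => slot 8
806: h=5 => slot 5
432: h=1 => slot 1
833: h=8, h2=6, probe 8,1,7,0 => slot 0
334: h=6, h2=11, probe 6,4 => slot 4
568: h=6, h2=5, probe 6,11 => slot 11
Table: [833, 432, —, —, 334, 806, 958, 291, 252, —, —, 568, 304]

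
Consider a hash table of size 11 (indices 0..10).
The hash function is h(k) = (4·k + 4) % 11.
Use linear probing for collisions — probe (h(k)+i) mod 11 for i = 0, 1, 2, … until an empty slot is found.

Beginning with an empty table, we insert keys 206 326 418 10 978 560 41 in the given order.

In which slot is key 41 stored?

5

206 hashes to 3; slot 3 is free => place at 3.
326 hashes to 10; slot 10 is free => place at 10.
418 hashes to 4; slot 4 is free => place at 4.
10 hashes to 0; slot 0 is free => place at 0.
978 hashes to 0; 0 taken => place at 1.
560 hashes to 0; 0,1 taken => place at 2.
41 hashes to 3; 3,4 taken => place at 5.
Table: [10, 978, 560, 206, 418, 41, -, -, -, -, 326]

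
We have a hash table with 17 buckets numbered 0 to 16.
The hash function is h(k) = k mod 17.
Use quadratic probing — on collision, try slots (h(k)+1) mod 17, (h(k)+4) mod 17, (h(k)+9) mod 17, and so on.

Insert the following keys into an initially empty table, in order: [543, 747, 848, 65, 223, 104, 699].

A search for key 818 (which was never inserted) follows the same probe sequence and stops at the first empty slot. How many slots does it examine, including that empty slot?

4

543 hashes to 16; slot 16 is free -> place at 16.
747 hashes to 16; 16 taken -> place at 0.
848 hashes to 15; slot 15 is free -> place at 15.
65 hashes to 14; slot 14 is free -> place at 14.
223 hashes to 2; slot 2 is free -> place at 2.
104 hashes to 2; 2 taken -> place at 3.
699 hashes to 2; 2,3 taken -> place at 6.
Table: [747, ., 223, 104, ., ., 699, ., ., ., ., ., ., ., 65, 848, 543]
Lookup 818: h=2, probe 2,3,6,11 → slot 11 empty, not found.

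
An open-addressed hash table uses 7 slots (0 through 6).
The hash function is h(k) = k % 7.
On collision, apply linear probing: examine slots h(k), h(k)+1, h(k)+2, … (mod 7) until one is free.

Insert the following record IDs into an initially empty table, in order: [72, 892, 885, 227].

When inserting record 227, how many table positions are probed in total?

72 hashes to 2; slot 2 is free -> place at 2.
892 hashes to 3; slot 3 is free -> place at 3.
885 hashes to 3; 3 taken -> place at 4.
227 hashes to 3; 3,4 taken -> place at 5.
Table: [., ., 72, 892, 885, 227, .]

3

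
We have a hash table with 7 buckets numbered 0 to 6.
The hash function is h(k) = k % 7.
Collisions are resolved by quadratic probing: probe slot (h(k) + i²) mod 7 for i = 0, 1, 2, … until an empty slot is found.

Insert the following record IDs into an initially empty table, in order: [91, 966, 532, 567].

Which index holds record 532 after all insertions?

91: h=0 -> slot 0
966: h=0, probe 0,1 -> slot 1
532: h=0, probe 0,1,4 -> slot 4
567: h=0, probe 0,1,4,2 -> slot 2
Table: [91, 966, 567, -, 532, -, -]

4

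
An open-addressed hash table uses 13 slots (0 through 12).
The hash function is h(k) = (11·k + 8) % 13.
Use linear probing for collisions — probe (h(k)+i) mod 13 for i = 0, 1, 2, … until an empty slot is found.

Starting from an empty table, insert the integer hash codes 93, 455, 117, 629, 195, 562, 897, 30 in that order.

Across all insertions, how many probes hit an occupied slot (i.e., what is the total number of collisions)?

93: h=4 → slot 4
455: h=8 → slot 8
117: h=8, probe 8,9 → slot 9
629: h=11 → slot 11
195: h=8, probe 8,9,10 → slot 10
562: h=2 → slot 2
897: h=8, probe 8,9,10,11,12 → slot 12
30: h=0 → slot 0
Table: [30, _, 562, _, 93, _, _, _, 455, 117, 195, 629, 897]

7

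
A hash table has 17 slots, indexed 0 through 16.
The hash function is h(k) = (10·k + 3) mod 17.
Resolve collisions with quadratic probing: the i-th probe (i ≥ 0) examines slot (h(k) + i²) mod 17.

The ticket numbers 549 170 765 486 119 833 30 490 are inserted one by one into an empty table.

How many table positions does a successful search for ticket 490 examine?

Insert 549: h=2, slot 2 empty → index 2.
Insert 170: h=3, slot 3 empty → index 3.
Insert 765: h=3, slot 3 occupied → index 4.
Insert 486: h=1, slot 1 empty → index 1.
Insert 119: h=3, slots 3,4 occupied → index 7.
Insert 833: h=3, slots 3,4,7 occupied → index 12.
Insert 30: h=14, slot 14 empty → index 14.
Insert 490: h=7, slot 7 occupied → index 8.
Table: [∅, 486, 549, 170, 765, ∅, ∅, 119, 490, ∅, ∅, ∅, 833, ∅, 30, ∅, ∅]
Lookup 490: h=7, probe 7,8 → found at 8.

2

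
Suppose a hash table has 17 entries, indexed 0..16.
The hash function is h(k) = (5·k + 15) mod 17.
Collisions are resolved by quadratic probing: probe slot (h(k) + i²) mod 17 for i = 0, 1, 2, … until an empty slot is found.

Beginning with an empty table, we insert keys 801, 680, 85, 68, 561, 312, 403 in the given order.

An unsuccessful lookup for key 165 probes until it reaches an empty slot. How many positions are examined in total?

7

801 hashes to 8; slot 8 is free -> place at 8.
680 hashes to 15; slot 15 is free -> place at 15.
85 hashes to 15; 15 taken -> place at 16.
68 hashes to 15; 15,16 taken -> place at 2.
561 hashes to 15; 15,16,2 taken -> place at 7.
312 hashes to 11; slot 11 is free -> place at 11.
403 hashes to 7; 7,8,11,16 taken -> place at 6.
Table: [., ., 68, ., ., ., 403, 561, 801, ., ., 312, ., ., ., 680, 85]
Lookup 165: h=7, probe 7,8,11,16,6,15,9 → slot 9 empty, not found.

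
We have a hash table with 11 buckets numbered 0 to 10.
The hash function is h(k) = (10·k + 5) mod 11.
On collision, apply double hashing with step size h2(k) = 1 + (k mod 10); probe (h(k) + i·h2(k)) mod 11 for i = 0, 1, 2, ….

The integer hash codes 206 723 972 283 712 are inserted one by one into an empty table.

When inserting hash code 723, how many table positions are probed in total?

2

Insert 206: h=8, slot 8 empty → index 8.
Insert 723: h=8, h2=4, slot 8 occupied → index 1.
Insert 972: h=1, h2=3, slot 1 occupied → index 4.
Insert 283: h=8, h2=4, slots 8,1 occupied → index 5.
Insert 712: h=8, h2=3, slot 8 occupied → index 0.
Table: [712, 723, ., ., 972, 283, ., ., 206, ., .]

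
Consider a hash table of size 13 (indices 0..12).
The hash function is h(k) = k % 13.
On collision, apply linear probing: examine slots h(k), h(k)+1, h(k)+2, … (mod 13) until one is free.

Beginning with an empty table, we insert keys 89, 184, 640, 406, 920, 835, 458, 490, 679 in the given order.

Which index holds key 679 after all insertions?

7

89 hashes to 11; slot 11 is free => place at 11.
184 hashes to 2; slot 2 is free => place at 2.
640 hashes to 3; slot 3 is free => place at 3.
406 hashes to 3; 3 taken => place at 4.
920 hashes to 10; slot 10 is free => place at 10.
835 hashes to 3; 3,4 taken => place at 5.
458 hashes to 3; 3,4,5 taken => place at 6.
490 hashes to 9; slot 9 is free => place at 9.
679 hashes to 3; 3,4,5,6 taken => place at 7.
Table: [., ., 184, 640, 406, 835, 458, 679, ., 490, 920, 89, .]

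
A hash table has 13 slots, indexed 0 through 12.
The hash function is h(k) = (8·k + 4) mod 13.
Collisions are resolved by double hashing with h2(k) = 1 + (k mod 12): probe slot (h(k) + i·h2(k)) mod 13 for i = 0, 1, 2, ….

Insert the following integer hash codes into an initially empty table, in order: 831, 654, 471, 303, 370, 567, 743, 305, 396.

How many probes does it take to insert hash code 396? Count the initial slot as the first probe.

831 hashes to 9; slot 9 is free => place at 9.
654 hashes to 10; slot 10 is free => place at 10.
471 hashes to 2; slot 2 is free => place at 2.
303 hashes to 10, h2=4; 10 taken => place at 1.
370 hashes to 0; slot 0 is free => place at 0.
567 hashes to 3; slot 3 is free => place at 3.
743 hashes to 7; slot 7 is free => place at 7.
305 hashes to 0, h2=6; 0 taken => place at 6.
396 hashes to 0, h2=1; 0,1,2,3 taken => place at 4.
Table: [370, 303, 471, 567, 396, _, 305, 743, _, 831, 654, _, _]

5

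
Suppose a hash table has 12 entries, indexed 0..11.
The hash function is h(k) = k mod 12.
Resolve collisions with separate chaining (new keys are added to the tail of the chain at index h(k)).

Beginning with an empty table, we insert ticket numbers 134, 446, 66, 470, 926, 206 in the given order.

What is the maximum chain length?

Insert 134: h=2, bucket 2 empty → new chain.
Insert 446: h=2, bucket 2 nonempty → append to chain.
Insert 66: h=6, bucket 6 empty → new chain.
Insert 470: h=2, bucket 2 nonempty → append to chain.
Insert 926: h=2, bucket 2 nonempty → append to chain.
Insert 206: h=2, bucket 2 nonempty → append to chain.
Final buckets:
0: .
1: .
2: 134 -> 446 -> 470 -> 926 -> 206
3: .
4: .
5: .
6: 66
7: .
8: .
9: .
10: .
11: .

5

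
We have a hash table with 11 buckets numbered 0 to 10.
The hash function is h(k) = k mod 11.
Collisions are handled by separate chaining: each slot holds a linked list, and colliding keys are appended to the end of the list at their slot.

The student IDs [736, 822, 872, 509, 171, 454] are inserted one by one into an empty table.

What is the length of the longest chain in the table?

3

736 → bucket 10
822 → bucket 8
872 → bucket 3
509 → bucket 3 (collision)
171 → bucket 6
454 → bucket 3 (collision)
Final buckets:
0: —
1: —
2: —
3: 872 -> 509 -> 454
4: —
5: —
6: 171
7: —
8: 822
9: —
10: 736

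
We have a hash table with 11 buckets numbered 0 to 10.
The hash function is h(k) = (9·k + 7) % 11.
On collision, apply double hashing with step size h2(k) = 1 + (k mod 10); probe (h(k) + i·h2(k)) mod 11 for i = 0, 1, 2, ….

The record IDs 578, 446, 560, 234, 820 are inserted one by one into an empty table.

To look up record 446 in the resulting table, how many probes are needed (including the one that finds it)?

2

578: h=6 -> slot 6
446: h=6, h2=7, probe 6,2 -> slot 2
560: h=9 -> slot 9
234: h=1 -> slot 1
820: h=6, h2=1, probe 6,7 -> slot 7
Table: [-, 234, 446, -, -, -, 578, 820, -, 560, -]
Lookup 446: h=6, h2=7, probe 6,2 → found at 2.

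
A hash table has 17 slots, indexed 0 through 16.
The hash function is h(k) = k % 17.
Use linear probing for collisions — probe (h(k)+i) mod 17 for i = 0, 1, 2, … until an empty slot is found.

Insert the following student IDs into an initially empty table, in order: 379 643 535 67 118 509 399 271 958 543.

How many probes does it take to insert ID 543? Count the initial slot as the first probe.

5

Insert 379: h=5, slot 5 empty → index 5.
Insert 643: h=14, slot 14 empty → index 14.
Insert 535: h=8, slot 8 empty → index 8.
Insert 67: h=16, slot 16 empty → index 16.
Insert 118: h=16, slot 16 occupied → index 0.
Insert 509: h=16, slots 16,0 occupied → index 1.
Insert 399: h=8, slot 8 occupied → index 9.
Insert 271: h=16, slots 16,0,1 occupied → index 2.
Insert 958: h=6, slot 6 empty → index 6.
Insert 543: h=16, slots 16,0,1,2 occupied → index 3.
Table: [118, 509, 271, 543, -, 379, 958, -, 535, 399, -, -, -, -, 643, -, 67]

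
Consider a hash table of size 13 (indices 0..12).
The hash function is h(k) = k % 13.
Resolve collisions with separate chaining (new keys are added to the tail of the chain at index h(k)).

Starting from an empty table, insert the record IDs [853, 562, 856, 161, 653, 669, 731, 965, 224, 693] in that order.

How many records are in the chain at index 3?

Insert 853: h=8, bucket 8 empty → new chain.
Insert 562: h=3, bucket 3 empty → new chain.
Insert 856: h=11, bucket 11 empty → new chain.
Insert 161: h=5, bucket 5 empty → new chain.
Insert 653: h=3, bucket 3 nonempty → append to chain.
Insert 669: h=6, bucket 6 empty → new chain.
Insert 731: h=3, bucket 3 nonempty → append to chain.
Insert 965: h=3, bucket 3 nonempty → append to chain.
Insert 224: h=3, bucket 3 nonempty → append to chain.
Insert 693: h=4, bucket 4 empty → new chain.
Final buckets:
0: -
1: -
2: -
3: 562 -> 653 -> 731 -> 965 -> 224
4: 693
5: 161
6: 669
7: -
8: 853
9: -
10: -
11: 856
12: -

5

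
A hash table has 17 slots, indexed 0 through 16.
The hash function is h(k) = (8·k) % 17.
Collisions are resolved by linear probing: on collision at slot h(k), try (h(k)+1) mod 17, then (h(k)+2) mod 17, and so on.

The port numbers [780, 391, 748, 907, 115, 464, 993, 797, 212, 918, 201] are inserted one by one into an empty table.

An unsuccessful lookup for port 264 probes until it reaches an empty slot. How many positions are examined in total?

5

780: h=1 => slot 1
391: h=0 => slot 0
748: h=0, probe 0,1,2 => slot 2
907: h=14 => slot 14
115: h=2, probe 2,3 => slot 3
464: h=6 => slot 6
993: h=5 => slot 5
797: h=1, probe 1,2,3,4 => slot 4
212: h=13 => slot 13
918: h=0, probe 0,1,2,3,4,5,6,7 => slot 7
201: h=10 => slot 10
Table: [391, 780, 748, 115, 797, 993, 464, 918, —, —, 201, —, —, 212, 907, —, —]
Lookup 264: h=4, probe 4,5,6,7,8 → slot 8 empty, not found.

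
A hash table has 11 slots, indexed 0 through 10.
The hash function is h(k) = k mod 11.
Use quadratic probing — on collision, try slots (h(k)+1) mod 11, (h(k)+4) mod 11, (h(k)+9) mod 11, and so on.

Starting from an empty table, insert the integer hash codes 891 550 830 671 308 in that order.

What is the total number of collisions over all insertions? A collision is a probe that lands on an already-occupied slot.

Insert 891: h=0, slot 0 empty → index 0.
Insert 550: h=0, slot 0 occupied → index 1.
Insert 830: h=5, slot 5 empty → index 5.
Insert 671: h=0, slots 0,1 occupied → index 4.
Insert 308: h=0, slots 0,1,4 occupied → index 9.
Table: [891, 550, —, —, 671, 830, —, —, —, 308, —]

6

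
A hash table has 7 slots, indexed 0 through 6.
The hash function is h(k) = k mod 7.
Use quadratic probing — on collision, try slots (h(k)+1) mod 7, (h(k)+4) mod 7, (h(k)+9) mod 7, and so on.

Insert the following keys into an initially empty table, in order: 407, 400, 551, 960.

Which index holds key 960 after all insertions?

3

407 hashes to 1; slot 1 is free => place at 1.
400 hashes to 1; 1 taken => place at 2.
551 hashes to 5; slot 5 is free => place at 5.
960 hashes to 1; 1,2,5 taken => place at 3.
Table: [_, 407, 400, 960, _, 551, _]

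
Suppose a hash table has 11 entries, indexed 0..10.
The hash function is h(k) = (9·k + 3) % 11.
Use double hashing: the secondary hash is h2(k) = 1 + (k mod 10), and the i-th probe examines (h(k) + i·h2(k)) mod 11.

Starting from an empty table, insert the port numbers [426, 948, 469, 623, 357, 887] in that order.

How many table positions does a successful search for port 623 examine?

426: h=9 → slot 9
948: h=10 → slot 10
469: h=0 → slot 0
623: h=0, h2=4, probe 0,4 → slot 4
357: h=4, h2=8, probe 4,1 → slot 1
887: h=0, h2=8, probe 0,8 → slot 8
Table: [469, 357, —, —, 623, —, —, —, 887, 426, 948]
Lookup 623: h=0, h2=4, probe 0,4 → found at 4.

2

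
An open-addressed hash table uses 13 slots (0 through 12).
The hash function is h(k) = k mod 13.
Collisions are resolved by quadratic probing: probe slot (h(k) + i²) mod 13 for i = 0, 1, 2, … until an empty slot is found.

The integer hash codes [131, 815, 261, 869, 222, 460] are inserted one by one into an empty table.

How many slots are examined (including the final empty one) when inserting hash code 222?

131: h=1 => slot 1
815: h=9 => slot 9
261: h=1, probe 1,2 => slot 2
869: h=11 => slot 11
222: h=1, probe 1,2,5 => slot 5
460: h=5, probe 5,6 => slot 6
Table: [-, 131, 261, -, -, 222, 460, -, -, 815, -, 869, -]

3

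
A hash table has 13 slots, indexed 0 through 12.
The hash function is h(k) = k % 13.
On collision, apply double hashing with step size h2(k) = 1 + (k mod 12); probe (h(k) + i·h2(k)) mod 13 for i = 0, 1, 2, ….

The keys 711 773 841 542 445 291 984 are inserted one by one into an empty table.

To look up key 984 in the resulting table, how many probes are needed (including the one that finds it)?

711: h=9 => slot 9
773: h=6 => slot 6
841: h=9, h2=2, probe 9,11 => slot 11
542: h=9, h2=3, probe 9,12 => slot 12
445: h=3 => slot 3
291: h=5 => slot 5
984: h=9, h2=1, probe 9,10 => slot 10
Table: [∅, ∅, ∅, 445, ∅, 291, 773, ∅, ∅, 711, 984, 841, 542]
Lookup 984: h=9, h2=1, probe 9,10 → found at 10.

2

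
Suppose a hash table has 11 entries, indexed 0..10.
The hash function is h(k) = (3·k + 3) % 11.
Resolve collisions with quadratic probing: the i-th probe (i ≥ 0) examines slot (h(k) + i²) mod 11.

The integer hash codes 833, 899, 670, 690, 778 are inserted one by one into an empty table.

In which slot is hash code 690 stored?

833 hashes to 5; slot 5 is free => place at 5.
899 hashes to 5; 5 taken => place at 6.
670 hashes to 0; slot 0 is free => place at 0.
690 hashes to 5; 5,6 taken => place at 9.
778 hashes to 5; 5,6,9 taken => place at 3.
Table: [670, _, _, 778, _, 833, 899, _, _, 690, _]

9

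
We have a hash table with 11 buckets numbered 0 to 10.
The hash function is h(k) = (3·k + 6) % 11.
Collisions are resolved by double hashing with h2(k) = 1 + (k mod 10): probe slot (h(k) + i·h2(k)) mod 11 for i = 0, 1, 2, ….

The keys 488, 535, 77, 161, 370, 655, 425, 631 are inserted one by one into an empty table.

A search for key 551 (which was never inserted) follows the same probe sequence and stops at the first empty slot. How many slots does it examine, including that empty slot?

Insert 488: h=7, slot 7 empty -> index 7.
Insert 535: h=5, slot 5 empty -> index 5.
Insert 77: h=6, slot 6 empty -> index 6.
Insert 161: h=5, h2=2, slots 5,7 occupied -> index 9.
Insert 370: h=5, h2=1, slots 5,6,7 occupied -> index 8.
Insert 655: h=2, slot 2 empty -> index 2.
Insert 425: h=5, h2=6, slot 5 occupied -> index 0.
Insert 631: h=7, h2=2, slots 7,9,0,2 occupied -> index 4.
Table: [425, —, 655, —, 631, 535, 77, 488, 370, 161, —]
Lookup 551: h=9, h2=2, probe 9,0,2,4,6,8,10 → slot 10 empty, not found.

7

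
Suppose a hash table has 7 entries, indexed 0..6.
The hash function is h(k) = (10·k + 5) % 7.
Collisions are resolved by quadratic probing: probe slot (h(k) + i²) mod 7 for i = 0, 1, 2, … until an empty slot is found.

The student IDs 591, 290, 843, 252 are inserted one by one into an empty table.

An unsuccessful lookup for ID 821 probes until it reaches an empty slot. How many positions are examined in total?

4

591: h=0 => slot 0
290: h=0, probe 0,1 => slot 1
843: h=0, probe 0,1,4 => slot 4
252: h=5 => slot 5
Table: [591, 290, —, —, 843, 252, —]
Lookup 821: h=4, probe 4,5,1,6 → slot 6 empty, not found.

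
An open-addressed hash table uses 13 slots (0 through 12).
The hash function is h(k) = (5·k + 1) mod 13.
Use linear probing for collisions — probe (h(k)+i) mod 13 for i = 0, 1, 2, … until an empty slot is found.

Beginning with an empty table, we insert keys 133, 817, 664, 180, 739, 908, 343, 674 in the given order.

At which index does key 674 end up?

9

133 hashes to 3; slot 3 is free => place at 3.
817 hashes to 4; slot 4 is free => place at 4.
664 hashes to 6; slot 6 is free => place at 6.
180 hashes to 4; 4 taken => place at 5.
739 hashes to 4; 4,5,6 taken => place at 7.
908 hashes to 4; 4,5,6,7 taken => place at 8.
343 hashes to 0; slot 0 is free => place at 0.
674 hashes to 4; 4,5,6,7,8 taken => place at 9.
Table: [343, ., ., 133, 817, 180, 664, 739, 908, 674, ., ., .]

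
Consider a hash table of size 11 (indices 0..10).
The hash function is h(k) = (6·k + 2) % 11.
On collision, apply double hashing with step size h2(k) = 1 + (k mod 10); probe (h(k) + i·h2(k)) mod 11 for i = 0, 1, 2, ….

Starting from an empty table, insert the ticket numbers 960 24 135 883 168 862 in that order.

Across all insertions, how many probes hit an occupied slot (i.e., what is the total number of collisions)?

5

960 hashes to 9; slot 9 is free => place at 9.
24 hashes to 3; slot 3 is free => place at 3.
135 hashes to 9, h2=6; 9 taken => place at 4.
883 hashes to 9, h2=4; 9 taken => place at 2.
168 hashes to 9, h2=9; 9 taken => place at 7.
862 hashes to 4, h2=3; 4,7 taken => place at 10.
Table: [—, —, 883, 24, 135, —, —, 168, —, 960, 862]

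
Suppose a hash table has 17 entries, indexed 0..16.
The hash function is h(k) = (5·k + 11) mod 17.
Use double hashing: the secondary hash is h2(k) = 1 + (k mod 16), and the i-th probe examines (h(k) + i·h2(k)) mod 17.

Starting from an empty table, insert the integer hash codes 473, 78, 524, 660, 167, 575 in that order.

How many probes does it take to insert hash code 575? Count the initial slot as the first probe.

473 hashes to 13; slot 13 is free → place at 13.
78 hashes to 10; slot 10 is free → place at 10.
524 hashes to 13, h2=13; 13 taken → place at 9.
660 hashes to 13, h2=5; 13 taken → place at 1.
167 hashes to 13, h2=8; 13 taken → place at 4.
575 hashes to 13, h2=16; 13 taken → place at 12.
Table: [—, 660, —, —, 167, —, —, —, —, 524, 78, —, 575, 473, —, —, —]

2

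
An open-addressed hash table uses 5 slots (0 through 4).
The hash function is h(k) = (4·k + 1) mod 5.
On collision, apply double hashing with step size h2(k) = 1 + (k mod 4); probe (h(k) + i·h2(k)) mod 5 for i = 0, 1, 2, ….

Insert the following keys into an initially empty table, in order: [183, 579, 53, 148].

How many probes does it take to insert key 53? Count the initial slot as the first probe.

2

183 hashes to 3; slot 3 is free → place at 3.
579 hashes to 2; slot 2 is free → place at 2.
53 hashes to 3, h2=2; 3 taken → place at 0.
148 hashes to 3, h2=1; 3 taken → place at 4.
Table: [53, —, 579, 183, 148]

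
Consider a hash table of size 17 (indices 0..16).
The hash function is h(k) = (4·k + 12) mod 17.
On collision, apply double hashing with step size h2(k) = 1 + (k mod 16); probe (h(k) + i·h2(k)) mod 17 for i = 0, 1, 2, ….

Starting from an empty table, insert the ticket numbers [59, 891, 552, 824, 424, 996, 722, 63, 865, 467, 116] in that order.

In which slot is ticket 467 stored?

59: h=10 → slot 10
891: h=6 → slot 6
552: h=10, h2=9, probe 10,2 → slot 2
824: h=10, h2=9, probe 10,2,11 → slot 11
424: h=8 → slot 8
996: h=1 → slot 1
722: h=10, h2=3, probe 10,13 → slot 13
63: h=9 → slot 9
865: h=4 → slot 4
467: h=10, h2=4, probe 10,14 → slot 14
116: h=0 → slot 0
Table: [116, 996, 552, -, 865, -, 891, -, 424, 63, 59, 824, -, 722, 467, -, -]

14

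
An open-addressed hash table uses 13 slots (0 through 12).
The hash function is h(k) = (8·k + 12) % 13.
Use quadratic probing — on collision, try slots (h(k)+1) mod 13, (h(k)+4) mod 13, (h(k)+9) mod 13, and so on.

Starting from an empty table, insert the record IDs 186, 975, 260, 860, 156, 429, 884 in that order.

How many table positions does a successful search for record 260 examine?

2

Insert 186: h=5, slot 5 empty → index 5.
Insert 975: h=12, slot 12 empty → index 12.
Insert 260: h=12, slot 12 occupied → index 0.
Insert 860: h=2, slot 2 empty → index 2.
Insert 156: h=12, slots 12,0 occupied → index 3.
Insert 429: h=12, slots 12,0,3 occupied → index 8.
Insert 884: h=12, slots 12,0,3,8,2 occupied → index 11.
Table: [260, ., 860, 156, ., 186, ., ., 429, ., ., 884, 975]
Lookup 260: h=12, probe 12,0 → found at 0.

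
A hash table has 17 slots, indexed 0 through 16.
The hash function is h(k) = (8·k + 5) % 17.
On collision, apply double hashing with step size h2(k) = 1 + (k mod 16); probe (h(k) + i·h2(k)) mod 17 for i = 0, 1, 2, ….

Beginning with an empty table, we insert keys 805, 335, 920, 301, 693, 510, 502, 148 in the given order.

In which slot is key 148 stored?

14

805 hashes to 2; slot 2 is free => place at 2.
335 hashes to 16; slot 16 is free => place at 16.
920 hashes to 4; slot 4 is free => place at 4.
301 hashes to 16, h2=14; 16 taken => place at 13.
693 hashes to 7; slot 7 is free => place at 7.
510 hashes to 5; slot 5 is free => place at 5.
502 hashes to 9; slot 9 is free => place at 9.
148 hashes to 16, h2=5; 16,4,9 taken => place at 14.
Table: [-, -, 805, -, 920, 510, -, 693, -, 502, -, -, -, 301, 148, -, 335]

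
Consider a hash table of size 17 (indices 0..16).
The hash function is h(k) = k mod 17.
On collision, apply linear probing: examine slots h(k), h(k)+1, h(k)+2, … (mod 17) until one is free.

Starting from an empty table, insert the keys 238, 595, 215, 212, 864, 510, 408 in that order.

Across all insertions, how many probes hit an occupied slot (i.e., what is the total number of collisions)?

238: h=0 => slot 0
595: h=0, probe 0,1 => slot 1
215: h=11 => slot 11
212: h=8 => slot 8
864: h=14 => slot 14
510: h=0, probe 0,1,2 => slot 2
408: h=0, probe 0,1,2,3 => slot 3
Table: [238, 595, 510, 408, _, _, _, _, 212, _, _, 215, _, _, 864, _, _]

6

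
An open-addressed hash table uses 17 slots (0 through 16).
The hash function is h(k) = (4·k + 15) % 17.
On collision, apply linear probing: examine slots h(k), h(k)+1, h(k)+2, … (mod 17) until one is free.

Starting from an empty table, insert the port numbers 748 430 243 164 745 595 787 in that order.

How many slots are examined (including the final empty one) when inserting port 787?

4

Insert 748: h=15, slot 15 empty → index 15.
Insert 430: h=1, slot 1 empty → index 1.
Insert 243: h=1, slot 1 occupied → index 2.
Insert 164: h=8, slot 8 empty → index 8.
Insert 745: h=3, slot 3 empty → index 3.
Insert 595: h=15, slot 15 occupied → index 16.
Insert 787: h=1, slots 1,2,3 occupied → index 4.
Table: [_, 430, 243, 745, 787, _, _, _, 164, _, _, _, _, _, _, 748, 595]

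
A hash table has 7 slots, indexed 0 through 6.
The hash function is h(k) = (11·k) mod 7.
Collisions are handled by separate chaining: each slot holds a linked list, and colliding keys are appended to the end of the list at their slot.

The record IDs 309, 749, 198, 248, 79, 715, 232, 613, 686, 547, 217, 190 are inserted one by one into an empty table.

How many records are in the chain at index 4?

Insert 309: h=4, bucket 4 empty -> new chain.
Insert 749: h=0, bucket 0 empty -> new chain.
Insert 198: h=1, bucket 1 empty -> new chain.
Insert 248: h=5, bucket 5 empty -> new chain.
Insert 79: h=1, bucket 1 nonempty -> append to chain.
Insert 715: h=4, bucket 4 nonempty -> append to chain.
Insert 232: h=4, bucket 4 nonempty -> append to chain.
Insert 613: h=2, bucket 2 empty -> new chain.
Insert 686: h=0, bucket 0 nonempty -> append to chain.
Insert 547: h=4, bucket 4 nonempty -> append to chain.
Insert 217: h=0, bucket 0 nonempty -> append to chain.
Insert 190: h=4, bucket 4 nonempty -> append to chain.
Final buckets:
0: 749 -> 686 -> 217
1: 198 -> 79
2: 613
3: —
4: 309 -> 715 -> 232 -> 547 -> 190
5: 248
6: —

5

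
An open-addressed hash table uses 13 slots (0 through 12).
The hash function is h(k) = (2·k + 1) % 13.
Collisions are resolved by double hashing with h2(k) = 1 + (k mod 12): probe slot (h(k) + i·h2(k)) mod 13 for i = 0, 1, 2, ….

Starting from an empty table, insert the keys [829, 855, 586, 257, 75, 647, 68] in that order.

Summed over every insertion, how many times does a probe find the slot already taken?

11

Insert 829: h=8, slot 8 empty => index 8.
Insert 855: h=8, h2=4, slot 8 occupied => index 12.
Insert 586: h=3, slot 3 empty => index 3.
Insert 257: h=8, h2=6, slot 8 occupied => index 1.
Insert 75: h=8, h2=4, slots 8,12,3 occupied => index 7.
Insert 647: h=8, h2=12, slots 8,7 occupied => index 6.
Insert 68: h=7, h2=9, slots 7,3,12,8 occupied => index 4.
Table: [∅, 257, ∅, 586, 68, ∅, 647, 75, 829, ∅, ∅, ∅, 855]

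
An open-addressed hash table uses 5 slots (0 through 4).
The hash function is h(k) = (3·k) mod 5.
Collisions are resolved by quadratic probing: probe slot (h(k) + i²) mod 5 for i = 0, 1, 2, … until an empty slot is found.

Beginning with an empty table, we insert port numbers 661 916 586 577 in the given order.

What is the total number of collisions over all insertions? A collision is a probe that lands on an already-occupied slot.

661 hashes to 3; slot 3 is free => place at 3.
916 hashes to 3; 3 taken => place at 4.
586 hashes to 3; 3,4 taken => place at 2.
577 hashes to 1; slot 1 is free => place at 1.
Table: [-, 577, 586, 661, 916]

3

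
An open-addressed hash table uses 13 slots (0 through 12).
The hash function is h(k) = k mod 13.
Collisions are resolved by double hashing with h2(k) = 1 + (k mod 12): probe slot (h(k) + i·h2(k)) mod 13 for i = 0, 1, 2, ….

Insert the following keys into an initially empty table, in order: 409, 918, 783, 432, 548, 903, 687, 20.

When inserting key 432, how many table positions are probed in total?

2

Insert 409: h=6, slot 6 empty → index 6.
Insert 918: h=8, slot 8 empty → index 8.
Insert 783: h=3, slot 3 empty → index 3.
Insert 432: h=3, h2=1, slot 3 occupied → index 4.
Insert 548: h=2, slot 2 empty → index 2.
Insert 903: h=6, h2=4, slot 6 occupied → index 10.
Insert 687: h=11, slot 11 empty → index 11.
Insert 20: h=7, slot 7 empty → index 7.
Table: [., ., 548, 783, 432, ., 409, 20, 918, ., 903, 687, .]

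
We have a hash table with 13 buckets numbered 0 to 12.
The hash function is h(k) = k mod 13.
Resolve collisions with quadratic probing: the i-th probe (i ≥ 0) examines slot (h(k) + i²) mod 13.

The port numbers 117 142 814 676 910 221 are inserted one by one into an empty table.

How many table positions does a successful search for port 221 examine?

117: h=0 → slot 0
142: h=12 → slot 12
814: h=8 → slot 8
676: h=0, probe 0,1 → slot 1
910: h=0, probe 0,1,4 → slot 4
221: h=0, probe 0,1,4,9 → slot 9
Table: [117, 676, -, -, 910, -, -, -, 814, 221, -, -, 142]
Lookup 221: h=0, probe 0,1,4,9 → found at 9.

4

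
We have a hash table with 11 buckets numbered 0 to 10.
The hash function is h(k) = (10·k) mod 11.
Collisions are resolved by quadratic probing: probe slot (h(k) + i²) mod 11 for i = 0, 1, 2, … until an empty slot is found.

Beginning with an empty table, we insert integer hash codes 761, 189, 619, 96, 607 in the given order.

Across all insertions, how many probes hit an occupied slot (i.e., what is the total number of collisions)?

3

761: h=9 -> slot 9
189: h=9, probe 9,10 -> slot 10
619: h=8 -> slot 8
96: h=3 -> slot 3
607: h=9, probe 9,10,2 -> slot 2
Table: [—, —, 607, 96, —, —, —, —, 619, 761, 189]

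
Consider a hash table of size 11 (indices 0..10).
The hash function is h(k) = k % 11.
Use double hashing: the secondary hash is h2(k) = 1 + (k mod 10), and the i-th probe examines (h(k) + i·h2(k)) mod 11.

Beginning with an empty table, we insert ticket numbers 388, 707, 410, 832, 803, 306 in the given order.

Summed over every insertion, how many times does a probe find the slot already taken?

4

388 hashes to 3; slot 3 is free => place at 3.
707 hashes to 3, h2=8; 3 taken => place at 0.
410 hashes to 3, h2=1; 3 taken => place at 4.
832 hashes to 7; slot 7 is free => place at 7.
803 hashes to 0, h2=4; 0,4 taken => place at 8.
306 hashes to 9; slot 9 is free => place at 9.
Table: [707, —, —, 388, 410, —, —, 832, 803, 306, —]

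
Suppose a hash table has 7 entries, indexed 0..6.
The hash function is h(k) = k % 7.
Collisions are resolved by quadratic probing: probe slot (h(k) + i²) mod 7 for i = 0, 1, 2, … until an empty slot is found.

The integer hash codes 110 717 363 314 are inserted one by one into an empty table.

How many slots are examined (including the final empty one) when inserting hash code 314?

2

Insert 110: h=5, slot 5 empty → index 5.
Insert 717: h=3, slot 3 empty → index 3.
Insert 363: h=6, slot 6 empty → index 6.
Insert 314: h=6, slot 6 occupied → index 0.
Table: [314, _, _, 717, _, 110, 363]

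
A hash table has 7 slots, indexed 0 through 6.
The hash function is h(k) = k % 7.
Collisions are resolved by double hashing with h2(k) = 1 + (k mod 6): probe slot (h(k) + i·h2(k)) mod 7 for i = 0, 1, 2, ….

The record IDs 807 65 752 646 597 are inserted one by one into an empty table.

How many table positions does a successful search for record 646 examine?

807: h=2 => slot 2
65: h=2, h2=6, probe 2,1 => slot 1
752: h=3 => slot 3
646: h=2, h2=5, probe 2,0 => slot 0
597: h=2, h2=4, probe 2,6 => slot 6
Table: [646, 65, 807, 752, ∅, ∅, 597]
Lookup 646: h=2, h2=5, probe 2,0 → found at 0.

2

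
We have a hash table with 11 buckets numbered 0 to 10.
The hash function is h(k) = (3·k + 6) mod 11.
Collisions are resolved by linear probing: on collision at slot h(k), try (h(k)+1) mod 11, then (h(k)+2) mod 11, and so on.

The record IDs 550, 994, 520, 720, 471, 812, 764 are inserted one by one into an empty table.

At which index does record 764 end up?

550: h=6 → slot 6
994: h=7 → slot 7
520: h=4 → slot 4
720: h=10 → slot 10
471: h=0 → slot 0
812: h=0, probe 0,1 → slot 1
764: h=10, probe 10,0,1,2 → slot 2
Table: [471, 812, 764, ., 520, ., 550, 994, ., ., 720]

2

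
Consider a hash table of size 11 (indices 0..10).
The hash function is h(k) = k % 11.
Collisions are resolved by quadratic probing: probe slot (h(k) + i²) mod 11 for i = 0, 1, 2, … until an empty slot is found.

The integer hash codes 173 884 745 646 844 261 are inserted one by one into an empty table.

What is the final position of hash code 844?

6

173 hashes to 8; slot 8 is free -> place at 8.
884 hashes to 4; slot 4 is free -> place at 4.
745 hashes to 8; 8 taken -> place at 9.
646 hashes to 8; 8,9 taken -> place at 1.
844 hashes to 8; 8,9,1 taken -> place at 6.
261 hashes to 8; 8,9,1,6 taken -> place at 2.
Table: [∅, 646, 261, ∅, 884, ∅, 844, ∅, 173, 745, ∅]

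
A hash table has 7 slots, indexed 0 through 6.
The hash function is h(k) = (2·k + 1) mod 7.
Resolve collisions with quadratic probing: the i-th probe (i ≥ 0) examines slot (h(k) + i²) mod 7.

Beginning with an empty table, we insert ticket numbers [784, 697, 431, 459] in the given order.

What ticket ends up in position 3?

Insert 784: h=1, slot 1 empty → index 1.
Insert 697: h=2, slot 2 empty → index 2.
Insert 431: h=2, slot 2 occupied → index 3.
Insert 459: h=2, slots 2,3 occupied → index 6.
Table: [-, 784, 697, 431, -, -, 459]

431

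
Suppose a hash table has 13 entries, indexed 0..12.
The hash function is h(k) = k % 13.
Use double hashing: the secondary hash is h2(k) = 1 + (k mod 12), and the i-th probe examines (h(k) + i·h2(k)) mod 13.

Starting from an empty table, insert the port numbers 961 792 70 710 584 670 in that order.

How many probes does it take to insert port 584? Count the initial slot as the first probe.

961: h=12 -> slot 12
792: h=12, h2=1, probe 12,0 -> slot 0
70: h=5 -> slot 5
710: h=8 -> slot 8
584: h=12, h2=9, probe 12,8,4 -> slot 4
670: h=7 -> slot 7
Table: [792, _, _, _, 584, 70, _, 670, 710, _, _, _, 961]

3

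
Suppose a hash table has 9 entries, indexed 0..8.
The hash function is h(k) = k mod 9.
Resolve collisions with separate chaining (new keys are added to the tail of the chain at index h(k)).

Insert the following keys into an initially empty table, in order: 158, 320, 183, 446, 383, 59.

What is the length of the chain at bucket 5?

Insert 158: h=5, bucket 5 empty -> new chain.
Insert 320: h=5, bucket 5 nonempty -> append to chain.
Insert 183: h=3, bucket 3 empty -> new chain.
Insert 446: h=5, bucket 5 nonempty -> append to chain.
Insert 383: h=5, bucket 5 nonempty -> append to chain.
Insert 59: h=5, bucket 5 nonempty -> append to chain.
Final buckets:
0: _
1: _
2: _
3: 183
4: _
5: 158 -> 320 -> 446 -> 383 -> 59
6: _
7: _
8: _

5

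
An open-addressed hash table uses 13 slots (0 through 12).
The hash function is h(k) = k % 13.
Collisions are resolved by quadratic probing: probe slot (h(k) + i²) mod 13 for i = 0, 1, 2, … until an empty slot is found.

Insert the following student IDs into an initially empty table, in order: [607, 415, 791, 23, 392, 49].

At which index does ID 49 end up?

607: h=9 -> slot 9
415: h=12 -> slot 12
791: h=11 -> slot 11
23: h=10 -> slot 10
392: h=2 -> slot 2
49: h=10, probe 10,11,1 -> slot 1
Table: [—, 49, 392, —, —, —, —, —, —, 607, 23, 791, 415]

1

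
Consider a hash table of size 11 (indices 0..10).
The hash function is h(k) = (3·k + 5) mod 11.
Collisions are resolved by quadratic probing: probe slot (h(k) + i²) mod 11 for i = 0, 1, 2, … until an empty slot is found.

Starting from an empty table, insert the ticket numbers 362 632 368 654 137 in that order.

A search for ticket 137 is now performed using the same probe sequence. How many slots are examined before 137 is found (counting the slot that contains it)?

Insert 362: h=2, slot 2 empty -> index 2.
Insert 632: h=9, slot 9 empty -> index 9.
Insert 368: h=9, slot 9 occupied -> index 10.
Insert 654: h=9, slots 9,10,2 occupied -> index 7.
Insert 137: h=9, slots 9,10,2,7 occupied -> index 3.
Table: [_, _, 362, 137, _, _, _, 654, _, 632, 368]
Lookup 137: h=9, probe 9,10,2,7,3 → found at 3.

5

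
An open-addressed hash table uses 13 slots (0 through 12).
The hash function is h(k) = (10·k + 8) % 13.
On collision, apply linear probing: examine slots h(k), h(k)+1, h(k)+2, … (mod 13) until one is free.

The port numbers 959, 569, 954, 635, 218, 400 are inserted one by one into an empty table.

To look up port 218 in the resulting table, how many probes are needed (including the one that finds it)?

4

Insert 959: h=4, slot 4 empty => index 4.
Insert 569: h=4, slot 4 occupied => index 5.
Insert 954: h=6, slot 6 empty => index 6.
Insert 635: h=1, slot 1 empty => index 1.
Insert 218: h=4, slots 4,5,6 occupied => index 7.
Insert 400: h=4, slots 4,5,6,7 occupied => index 8.
Table: [-, 635, -, -, 959, 569, 954, 218, 400, -, -, -, -]
Lookup 218: h=4, probe 4,5,6,7 → found at 7.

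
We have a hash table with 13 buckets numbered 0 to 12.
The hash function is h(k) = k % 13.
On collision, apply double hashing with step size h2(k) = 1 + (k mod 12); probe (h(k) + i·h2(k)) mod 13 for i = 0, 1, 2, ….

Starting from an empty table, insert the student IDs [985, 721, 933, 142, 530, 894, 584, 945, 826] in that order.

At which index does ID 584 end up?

8

Insert 985: h=10, slot 10 empty -> index 10.
Insert 721: h=6, slot 6 empty -> index 6.
Insert 933: h=10, h2=10, slot 10 occupied -> index 7.
Insert 142: h=12, slot 12 empty -> index 12.
Insert 530: h=10, h2=3, slot 10 occupied -> index 0.
Insert 894: h=10, h2=7, slot 10 occupied -> index 4.
Insert 584: h=12, h2=9, slot 12 occupied -> index 8.
Insert 945: h=9, slot 9 empty -> index 9.
Insert 826: h=7, h2=11, slot 7 occupied -> index 5.
Table: [530, —, —, —, 894, 826, 721, 933, 584, 945, 985, —, 142]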